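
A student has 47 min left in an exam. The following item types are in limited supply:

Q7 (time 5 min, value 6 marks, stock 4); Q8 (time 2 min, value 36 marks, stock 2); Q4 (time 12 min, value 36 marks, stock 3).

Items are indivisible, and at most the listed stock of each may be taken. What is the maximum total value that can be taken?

Top feasible selections:
- 1×Q7 + 2×Q8 + 3×Q4: time 45, value 186
- 2×Q8 + 3×Q4: time 40, value 180
- 3×Q7 + 2×Q8 + 2×Q4: time 43, value 162
- 2×Q7 + 2×Q8 + 2×Q4: time 38, value 156
Best: 186 marks.

186 marks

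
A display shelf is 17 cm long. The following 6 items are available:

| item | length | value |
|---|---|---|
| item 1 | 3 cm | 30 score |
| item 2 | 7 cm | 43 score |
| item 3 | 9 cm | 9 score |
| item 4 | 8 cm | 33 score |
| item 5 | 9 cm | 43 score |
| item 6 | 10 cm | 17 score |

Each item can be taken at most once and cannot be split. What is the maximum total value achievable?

86 score

Check high-value combinations within 17 cm:
- item 2+item 5: length 7+9=16, value 43+43=86
- item 2+item 4: length 7+8=15, value 43+33=76
- item 4+item 5: length 8+9=17, value 33+43=76
Best: 86 score.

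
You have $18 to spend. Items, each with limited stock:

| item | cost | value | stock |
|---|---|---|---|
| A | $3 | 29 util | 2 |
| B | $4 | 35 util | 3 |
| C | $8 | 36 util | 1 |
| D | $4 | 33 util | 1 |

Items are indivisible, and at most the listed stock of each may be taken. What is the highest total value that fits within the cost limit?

Top feasible selections:
- 2×A + 3×B: cost 18, value 163
- 2×A + 2×B + 1×D: cost 18, value 161
Best: 163 util.

163 util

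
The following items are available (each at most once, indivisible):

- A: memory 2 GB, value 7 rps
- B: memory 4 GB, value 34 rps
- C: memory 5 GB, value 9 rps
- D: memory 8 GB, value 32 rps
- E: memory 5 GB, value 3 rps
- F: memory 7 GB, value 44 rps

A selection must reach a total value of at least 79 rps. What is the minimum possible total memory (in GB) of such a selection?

13

Subsets with value ≥ 79, sorted by total memory:
- A+B+F: memory 13, value 85
- B+C+F: memory 16, value 87
- B+E+F: memory 16, value 81
- A+D+F: memory 17, value 83
Minimum memory: 13 GB.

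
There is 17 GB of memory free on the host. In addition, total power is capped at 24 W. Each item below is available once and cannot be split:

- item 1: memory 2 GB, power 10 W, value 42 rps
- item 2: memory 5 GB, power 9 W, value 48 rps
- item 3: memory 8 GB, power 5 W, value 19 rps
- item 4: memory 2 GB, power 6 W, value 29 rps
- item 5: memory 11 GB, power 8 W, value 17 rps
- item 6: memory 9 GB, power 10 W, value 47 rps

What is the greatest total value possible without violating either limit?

109 rps

Feasible sets respecting both limits:
- item 1+item 2+item 3: memory 15, power 24, value 109
- item 2+item 3+item 4: memory 15, power 20, value 96
- item 2+item 6: memory 14, power 19, value 95
Best: 109 rps.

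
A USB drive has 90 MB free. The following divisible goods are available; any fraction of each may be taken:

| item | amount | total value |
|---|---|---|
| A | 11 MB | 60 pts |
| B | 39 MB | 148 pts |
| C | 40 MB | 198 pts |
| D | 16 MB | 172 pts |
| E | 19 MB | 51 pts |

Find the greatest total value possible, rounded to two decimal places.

Take in order of value per unit:
- D (172/16 per unit): all 16 → value 172, running total 172.00
- A (60/11 per unit): all 11 → value 60, running total 232.00
- C (198/40 per unit): all 40 → value 198, running total 430.00
- B (148/39 per unit): 23 of 39 → value 23×148/39 = 87.2821, running total 517.28
Total 517.28.

517.28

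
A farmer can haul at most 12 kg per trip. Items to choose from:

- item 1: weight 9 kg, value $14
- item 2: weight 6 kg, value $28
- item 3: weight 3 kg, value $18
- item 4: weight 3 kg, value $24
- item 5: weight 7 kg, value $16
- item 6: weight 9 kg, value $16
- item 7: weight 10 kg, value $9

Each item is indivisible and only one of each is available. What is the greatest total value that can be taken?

Check high-value combinations within 12 kg:
- item 2+item 3+item 4: weight 6+3+3=12, value 28+18+24=70
- item 2+item 4: weight 6+3=9, value 28+24=52
- item 2+item 3: weight 6+3=9, value 28+18=46
- item 3+item 4: weight 3+3=6, value 18+24=42
- item 4+item 5: weight 3+7=10, value 24+16=40
Best: $70.

$70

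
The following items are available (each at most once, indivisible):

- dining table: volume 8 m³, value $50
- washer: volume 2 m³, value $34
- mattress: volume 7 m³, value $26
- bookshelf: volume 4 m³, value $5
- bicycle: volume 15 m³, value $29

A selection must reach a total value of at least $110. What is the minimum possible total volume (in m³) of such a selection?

17

Subsets with value ≥ 110, sorted by total volume:
- dining table+washer+mattress: volume 17, value 110
- dining table+washer+mattress+bookshelf: volume 21, value 115
- dining table+washer+bicycle: volume 25, value 113
Minimum volume: 17 m³.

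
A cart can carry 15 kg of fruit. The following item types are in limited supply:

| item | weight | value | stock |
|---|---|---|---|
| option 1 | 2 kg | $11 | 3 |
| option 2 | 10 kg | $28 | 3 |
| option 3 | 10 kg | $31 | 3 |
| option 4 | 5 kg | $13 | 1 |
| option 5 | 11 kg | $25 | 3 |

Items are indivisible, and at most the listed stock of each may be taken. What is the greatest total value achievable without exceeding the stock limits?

$53

Best selections within weight 15 and stock limits:
- 2×option 1 + 1×option 3: weight 14, value 53
- 2×option 1 + 1×option 2: weight 14, value 50
- 2×option 1 + 1×option 5: weight 15, value 47
- 3×option 1 + 1×option 4: weight 11, value 46
Best: $53.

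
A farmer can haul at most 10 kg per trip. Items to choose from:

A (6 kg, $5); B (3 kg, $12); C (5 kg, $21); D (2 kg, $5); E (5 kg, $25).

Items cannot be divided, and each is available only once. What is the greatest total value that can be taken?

$46

Check high-value combinations within 10 kg:
- C+E: weight 5+5=10, value 21+25=46
- B+D+E: weight 3+2+5=10, value 12+5+25=42
- B+C+D: weight 3+5+2=10, value 12+21+5=38
- B+E: weight 3+5=8, value 12+25=37
Best: $46.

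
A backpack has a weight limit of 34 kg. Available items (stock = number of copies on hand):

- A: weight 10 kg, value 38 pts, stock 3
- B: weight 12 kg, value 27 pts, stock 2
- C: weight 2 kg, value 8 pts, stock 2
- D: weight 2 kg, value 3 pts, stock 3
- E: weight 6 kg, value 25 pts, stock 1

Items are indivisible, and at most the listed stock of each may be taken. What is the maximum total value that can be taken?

Best selections within weight 34 and stock limits:
- 3×A + 2×C: weight 34, value 130
- 3×A + 1×C + 1×D: weight 34, value 125
Best: 130 pts.

130 pts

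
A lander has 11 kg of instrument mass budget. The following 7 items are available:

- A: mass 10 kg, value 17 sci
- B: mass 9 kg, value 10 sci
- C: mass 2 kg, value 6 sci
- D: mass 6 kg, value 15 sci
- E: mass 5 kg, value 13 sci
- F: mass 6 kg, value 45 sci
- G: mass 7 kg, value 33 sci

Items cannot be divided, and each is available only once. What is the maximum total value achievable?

58 sci

Check high-value combinations within 11 kg:
- E+F: mass 5+6=11, value 13+45=58
- C+F: mass 2+6=8, value 6+45=51
- F: mass 6, value 45
- C+G: mass 2+7=9, value 6+33=39
Best: 58 sci.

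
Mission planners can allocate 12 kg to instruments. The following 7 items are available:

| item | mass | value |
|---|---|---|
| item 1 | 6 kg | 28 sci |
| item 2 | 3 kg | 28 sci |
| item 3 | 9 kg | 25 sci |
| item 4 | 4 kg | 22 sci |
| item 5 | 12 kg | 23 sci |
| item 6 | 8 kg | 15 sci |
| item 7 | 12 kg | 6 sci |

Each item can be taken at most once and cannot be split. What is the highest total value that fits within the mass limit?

Check high-value combinations within 12 kg:
- item 1+item 2: mass 6+3=9, value 28+28=56
- item 2+item 3: mass 3+9=12, value 28+25=53
- item 2+item 4: mass 3+4=7, value 28+22=50
Best: 56 sci.

56 sci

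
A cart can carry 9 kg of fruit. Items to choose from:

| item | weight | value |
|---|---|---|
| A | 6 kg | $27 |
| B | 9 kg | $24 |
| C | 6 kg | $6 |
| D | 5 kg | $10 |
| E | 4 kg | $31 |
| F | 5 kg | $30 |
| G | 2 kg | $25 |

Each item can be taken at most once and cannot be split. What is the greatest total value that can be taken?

This is a 0/1 knapsack; check combinations near the capacity.
- E+F: weight 4+5=9, value 31+30=61
- E+G: weight 4+2=6, value 31+25=56
- F+G: weight 5+2=7, value 30+25=55
- A+G: weight 6+2=8, value 27+25=52
- D+E: weight 5+4=9, value 10+31=41
Best: $61.

$61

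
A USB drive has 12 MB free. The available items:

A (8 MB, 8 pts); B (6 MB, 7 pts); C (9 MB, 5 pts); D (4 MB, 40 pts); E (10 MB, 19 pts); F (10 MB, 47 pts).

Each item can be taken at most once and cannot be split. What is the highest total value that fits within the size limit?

48 pts

Check high-value combinations within 12 MB:
- A+D: size 8+4=12, value 8+40=48
- B+D: size 6+4=10, value 7+40=47
- F: size 10, value 47
- D: size 4, value 40
- E: size 10, value 19
Best: 48 pts.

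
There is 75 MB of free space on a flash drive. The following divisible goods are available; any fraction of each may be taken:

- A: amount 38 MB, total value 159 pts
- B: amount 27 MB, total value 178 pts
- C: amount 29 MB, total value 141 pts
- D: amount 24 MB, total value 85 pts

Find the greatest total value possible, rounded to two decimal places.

398.50

Take in order of value per unit:
- B (178/27 per unit): all 27 → value 178, running total 178.00
- C (141/29 per unit): all 29 → value 141, running total 319.00
- A (159/38 per unit): 19 of 38 → value 19×159/38 = 79.5000, running total 398.50
Total 398.50.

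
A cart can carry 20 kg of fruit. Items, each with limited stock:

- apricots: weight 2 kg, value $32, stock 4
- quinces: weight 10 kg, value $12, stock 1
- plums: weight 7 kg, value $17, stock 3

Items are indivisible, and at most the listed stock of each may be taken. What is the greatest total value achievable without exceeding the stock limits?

$145

Top feasible selections:
- 4×apricots + 1×plums: weight 15, value 145
- 4×apricots + 1×quinces: weight 18, value 140
- 3×apricots + 2×plums: weight 20, value 130
- 4×apricots: weight 8, value 128
Best: $145.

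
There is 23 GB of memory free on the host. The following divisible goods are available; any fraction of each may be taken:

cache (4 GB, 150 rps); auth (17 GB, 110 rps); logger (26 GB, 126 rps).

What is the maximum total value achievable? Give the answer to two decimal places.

269.69

Take in order of value per unit:
- cache (150/4 per unit): all 4 → value 150, running total 150.00
- auth (110/17 per unit): all 17 → value 110, running total 260.00
- logger (126/26 per unit): 2 of 26 → value 2×126/26 = 9.6923, running total 269.69
Total 269.69.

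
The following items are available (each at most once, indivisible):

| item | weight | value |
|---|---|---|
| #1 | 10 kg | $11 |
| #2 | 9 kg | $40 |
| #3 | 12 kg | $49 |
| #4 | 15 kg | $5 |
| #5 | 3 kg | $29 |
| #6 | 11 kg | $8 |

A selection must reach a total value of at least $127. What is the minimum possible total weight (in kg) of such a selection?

34

Subsets with value ≥ 127, sorted by total weight:
- #1+#2+#3+#5: weight 34, value 129
- #1+#2+#3+#5+#6: weight 45, value 137
- #1+#2+#3+#4+#5: weight 49, value 134
- #2+#3+#4+#5+#6: weight 50, value 131
Minimum weight: 34 kg.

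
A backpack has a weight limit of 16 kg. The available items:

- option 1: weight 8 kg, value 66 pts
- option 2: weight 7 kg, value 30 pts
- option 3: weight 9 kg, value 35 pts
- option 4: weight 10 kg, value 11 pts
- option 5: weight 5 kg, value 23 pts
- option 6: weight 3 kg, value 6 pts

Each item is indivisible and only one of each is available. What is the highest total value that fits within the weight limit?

Check high-value combinations within 16 kg:
- option 1+option 2: weight 8+7=15, value 66+30=96
- option 1+option 5+option 6: weight 8+5+3=16, value 66+23+6=95
- option 1+option 5: weight 8+5=13, value 66+23=89
- option 1+option 6: weight 8+3=11, value 66+6=72
- option 1: weight 8, value 66
Best: 96 pts.

96 pts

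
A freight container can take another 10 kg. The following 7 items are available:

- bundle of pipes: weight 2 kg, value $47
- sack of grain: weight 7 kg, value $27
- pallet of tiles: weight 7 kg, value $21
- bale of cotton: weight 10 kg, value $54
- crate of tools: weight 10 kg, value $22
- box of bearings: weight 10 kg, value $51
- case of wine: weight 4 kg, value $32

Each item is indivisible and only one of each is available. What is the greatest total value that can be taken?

Check high-value combinations within 10 kg:
- bundle of pipes+case of wine: weight 2+4=6, value 47+32=79
- bundle of pipes+sack of grain: weight 2+7=9, value 47+27=74
- bundle of pipes+pallet of tiles: weight 2+7=9, value 47+21=68
- bale of cotton: weight 10, value 54
Best: $79.

$79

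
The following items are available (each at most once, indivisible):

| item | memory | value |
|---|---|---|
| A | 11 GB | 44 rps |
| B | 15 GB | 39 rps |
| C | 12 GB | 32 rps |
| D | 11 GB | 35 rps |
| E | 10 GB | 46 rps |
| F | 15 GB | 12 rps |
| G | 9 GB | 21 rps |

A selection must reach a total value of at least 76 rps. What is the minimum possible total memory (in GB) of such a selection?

Subsets with value ≥ 76, sorted by total memory:
- A+E: memory 21, value 90
- D+E: memory 21, value 81
- A+D: memory 22, value 79
- C+E: memory 22, value 78
Minimum memory: 21 GB.

21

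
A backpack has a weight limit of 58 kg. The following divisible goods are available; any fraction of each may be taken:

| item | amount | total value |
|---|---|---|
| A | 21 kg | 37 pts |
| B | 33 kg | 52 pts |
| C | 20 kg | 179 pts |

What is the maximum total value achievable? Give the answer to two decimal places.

Take in order of value per unit:
- C (179/20 per unit): all 20 → value 179, running total 179.00
- A (37/21 per unit): all 21 → value 37, running total 216.00
- B (52/33 per unit): 17 of 33 → value 17×52/33 = 26.7879, running total 242.79
Total 242.79.

242.79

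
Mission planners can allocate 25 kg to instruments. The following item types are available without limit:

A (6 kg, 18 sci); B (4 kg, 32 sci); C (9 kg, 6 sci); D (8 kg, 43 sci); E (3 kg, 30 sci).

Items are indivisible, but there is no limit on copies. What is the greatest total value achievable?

Best value-per-unit is E at 30/3; filling with it alone gives 8×30 = 240.
Optimal mix: 1×B + 7×E → mass 25, value 242.

242 sci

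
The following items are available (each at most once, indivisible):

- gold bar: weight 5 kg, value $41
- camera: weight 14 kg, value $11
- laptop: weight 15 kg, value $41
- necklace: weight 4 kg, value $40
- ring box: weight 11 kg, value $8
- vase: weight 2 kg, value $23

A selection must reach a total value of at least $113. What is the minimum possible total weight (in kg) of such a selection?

24

Subsets with value ≥ 113, sorted by total weight:
- gold bar+laptop+necklace: weight 24, value 122
- gold bar+camera+necklace+vase: weight 25, value 115
- gold bar+laptop+necklace+vase: weight 26, value 145
- gold bar+laptop+ring box+vase: weight 33, value 113
Minimum weight: 24 kg.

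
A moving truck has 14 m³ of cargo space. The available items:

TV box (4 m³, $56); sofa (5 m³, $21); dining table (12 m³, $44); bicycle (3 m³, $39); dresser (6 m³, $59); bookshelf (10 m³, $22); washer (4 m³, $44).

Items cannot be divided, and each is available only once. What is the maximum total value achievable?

Check high-value combinations within 14 m³:
- TV box+dresser+washer: volume 4+6+4=14, value 56+59+44=159
- TV box+bicycle+dresser: volume 4+3+6=13, value 56+39+59=154
- bicycle+dresser+washer: volume 3+6+4=13, value 39+59+44=142
- TV box+bicycle+washer: volume 4+3+4=11, value 56+39+44=139
- TV box+sofa+washer: volume 4+5+4=13, value 56+21+44=121
Best: $159.

$159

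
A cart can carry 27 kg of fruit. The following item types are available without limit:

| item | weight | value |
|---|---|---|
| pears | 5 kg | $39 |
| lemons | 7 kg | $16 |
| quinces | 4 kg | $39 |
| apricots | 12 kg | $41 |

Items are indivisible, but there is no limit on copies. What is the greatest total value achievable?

$234

Best value-per-unit is quinces at 39/4; filling with it alone gives 6×39 = 234.
Optimal mix: 3×pears + 3×quinces → weight 27, value 234.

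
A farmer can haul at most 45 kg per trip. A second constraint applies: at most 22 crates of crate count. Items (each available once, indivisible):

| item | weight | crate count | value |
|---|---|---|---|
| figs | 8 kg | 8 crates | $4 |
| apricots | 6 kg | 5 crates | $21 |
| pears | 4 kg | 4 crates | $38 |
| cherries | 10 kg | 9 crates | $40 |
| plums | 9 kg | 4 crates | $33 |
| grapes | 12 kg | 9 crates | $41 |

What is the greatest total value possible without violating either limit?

$133

Feasible sets respecting both limits:
- apricots+pears+plums+grapes: weight 31, crate count 22, value 133
- apricots+pears+cherries+plums: weight 29, crate count 22, value 132
- pears+cherries+grapes: weight 26, crate count 22, value 119
- cherries+plums+grapes: weight 31, crate count 22, value 114
Best: $133.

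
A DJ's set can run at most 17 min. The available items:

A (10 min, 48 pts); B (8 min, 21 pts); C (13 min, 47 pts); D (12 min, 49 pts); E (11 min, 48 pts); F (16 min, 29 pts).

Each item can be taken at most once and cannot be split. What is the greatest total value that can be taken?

Check high-value combinations within 17 min:
- D: duration 12, value 49
- A: duration 10, value 48
- E: duration 11, value 48
- C: duration 13, value 47
- F: duration 16, value 29
Best: 49 pts.

49 pts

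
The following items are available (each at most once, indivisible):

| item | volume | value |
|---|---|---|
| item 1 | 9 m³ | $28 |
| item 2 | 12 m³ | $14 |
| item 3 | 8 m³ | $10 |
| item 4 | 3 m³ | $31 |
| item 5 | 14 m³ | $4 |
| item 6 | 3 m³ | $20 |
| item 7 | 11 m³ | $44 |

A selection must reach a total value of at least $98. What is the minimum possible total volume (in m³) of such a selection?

23

Subsets with value ≥ 98, sorted by total volume:
- item 1+item 4+item 7: volume 23, value 103
- item 3+item 4+item 6+item 7: volume 25, value 105
- item 1+item 4+item 6+item 7: volume 26, value 123
Minimum volume: 23 m³.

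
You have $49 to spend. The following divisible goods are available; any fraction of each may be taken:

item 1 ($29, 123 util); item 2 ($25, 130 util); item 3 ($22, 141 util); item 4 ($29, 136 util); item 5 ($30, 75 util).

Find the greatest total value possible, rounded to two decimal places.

Take in order of value per unit:
- item 3 (141/22 per unit): all 22 → value 141, running total 141.00
- item 2 (130/25 per unit): all 25 → value 130, running total 271.00
- item 4 (136/29 per unit): 2 of 29 → value 2×136/29 = 9.3793, running total 280.38
Total 280.38.

280.38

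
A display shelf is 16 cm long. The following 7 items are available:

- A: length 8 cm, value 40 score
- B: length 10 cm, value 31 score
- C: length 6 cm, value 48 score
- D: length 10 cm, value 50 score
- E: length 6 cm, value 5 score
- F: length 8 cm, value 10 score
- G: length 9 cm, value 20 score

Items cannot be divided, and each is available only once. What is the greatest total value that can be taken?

98 score

This is a 0/1 knapsack; check combinations near the capacity.
- C+D: length 6+10=16, value 48+50=98
- A+C: length 8+6=14, value 40+48=88
- B+C: length 10+6=16, value 31+48=79
- C+G: length 6+9=15, value 48+20=68
- C+F: length 6+8=14, value 48+10=58
Best: 98 score.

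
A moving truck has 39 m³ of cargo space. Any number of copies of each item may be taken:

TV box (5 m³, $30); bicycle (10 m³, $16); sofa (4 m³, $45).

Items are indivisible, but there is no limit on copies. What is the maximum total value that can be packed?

Best value-per-unit is sofa at 45/4, and filling with it alone uses volume 9×4=36. No mix of the others beats 9×45 = 405.

$405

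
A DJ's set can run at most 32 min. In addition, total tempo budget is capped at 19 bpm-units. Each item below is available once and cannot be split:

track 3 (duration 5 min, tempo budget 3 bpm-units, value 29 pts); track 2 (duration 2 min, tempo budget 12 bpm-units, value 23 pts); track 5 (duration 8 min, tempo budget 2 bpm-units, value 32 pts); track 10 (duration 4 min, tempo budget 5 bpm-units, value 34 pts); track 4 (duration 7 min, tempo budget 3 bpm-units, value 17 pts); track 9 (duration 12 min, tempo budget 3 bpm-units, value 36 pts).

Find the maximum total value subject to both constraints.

Feasible sets respecting both limits:
- track 3+track 5+track 10+track 9: duration 29, tempo budget 13, value 131
- track 5+track 10+track 4+track 9: duration 31, tempo budget 13, value 119
- track 3+track 10+track 4+track 9: duration 28, tempo budget 14, value 116
Best: 131 pts.

131 pts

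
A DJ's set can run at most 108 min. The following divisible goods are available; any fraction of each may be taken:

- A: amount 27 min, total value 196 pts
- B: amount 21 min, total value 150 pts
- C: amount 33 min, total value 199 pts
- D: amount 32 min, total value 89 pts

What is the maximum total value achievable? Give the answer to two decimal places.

620.09

Take in order of value per unit:
- A (196/27 per unit): all 27 → value 196, running total 196.00
- B (150/21 per unit): all 21 → value 150, running total 346.00
- C (199/33 per unit): all 33 → value 199, running total 545.00
- D (89/32 per unit): 27 of 32 → value 27×89/32 = 75.0938, running total 620.09
Total 620.09.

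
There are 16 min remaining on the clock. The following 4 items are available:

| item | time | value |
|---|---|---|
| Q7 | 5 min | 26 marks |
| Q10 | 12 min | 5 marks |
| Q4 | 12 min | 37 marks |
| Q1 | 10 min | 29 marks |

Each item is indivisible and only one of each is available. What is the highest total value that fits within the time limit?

55 marks

Check high-value combinations within 16 min:
- Q7+Q1: time 5+10=15, value 26+29=55
- Q4: time 12, value 37
- Q1: time 10, value 29
- Q7: time 5, value 26
Best: 55 marks.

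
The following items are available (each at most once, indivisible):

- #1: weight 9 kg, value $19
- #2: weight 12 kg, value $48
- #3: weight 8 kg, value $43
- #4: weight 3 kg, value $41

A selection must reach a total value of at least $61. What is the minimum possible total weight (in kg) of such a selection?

Subsets with value ≥ 61, sorted by total weight:
- #3+#4: weight 11, value 84
- #2+#4: weight 15, value 89
- #1+#3: weight 17, value 62
Minimum weight: 11 kg.

11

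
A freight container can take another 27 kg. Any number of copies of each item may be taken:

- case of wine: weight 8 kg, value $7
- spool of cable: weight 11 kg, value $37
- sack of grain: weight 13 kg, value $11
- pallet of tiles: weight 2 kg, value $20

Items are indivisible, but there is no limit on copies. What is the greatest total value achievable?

Best value-per-unit is pallet of tiles at 20/2, and filling with it alone uses weight 13×2=26. No mix of the others beats 13×20 = 260.

$260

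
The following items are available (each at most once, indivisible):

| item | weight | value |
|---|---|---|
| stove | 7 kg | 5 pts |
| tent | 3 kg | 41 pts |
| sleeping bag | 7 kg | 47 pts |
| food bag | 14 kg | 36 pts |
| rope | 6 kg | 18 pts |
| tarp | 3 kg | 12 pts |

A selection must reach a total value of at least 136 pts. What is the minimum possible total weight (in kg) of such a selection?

Subsets with value ≥ 136, sorted by total weight:
- tent+sleeping bag+food bag+tarp: weight 27, value 136
- tent+sleeping bag+food bag+rope: weight 30, value 142
- tent+sleeping bag+food bag+rope+tarp: weight 33, value 154
Minimum weight: 27 kg.

27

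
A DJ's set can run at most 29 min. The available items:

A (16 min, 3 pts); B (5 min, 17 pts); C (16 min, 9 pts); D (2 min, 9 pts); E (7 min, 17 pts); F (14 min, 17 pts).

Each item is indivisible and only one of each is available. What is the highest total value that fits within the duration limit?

Check high-value combinations within 29 min:
- B+D+E+F: duration 5+2+7+14=28, value 17+9+17+17=60
- B+E+F: duration 5+7+14=26, value 17+17+17=51
- B+D+E: duration 5+2+7=14, value 17+9+17=43
Best: 60 pts.

60 pts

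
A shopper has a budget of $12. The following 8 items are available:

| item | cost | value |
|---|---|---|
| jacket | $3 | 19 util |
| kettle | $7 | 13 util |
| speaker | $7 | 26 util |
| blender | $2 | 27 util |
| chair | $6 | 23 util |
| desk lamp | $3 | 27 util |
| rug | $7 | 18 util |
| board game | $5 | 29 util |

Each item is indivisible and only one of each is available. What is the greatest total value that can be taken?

Check high-value combinations within $12:
- blender+desk lamp+board game: cost 2+3+5=10, value 27+27+29=83
- speaker+blender+desk lamp: cost 7+2+3=12, value 26+27+27=80
- blender+chair+desk lamp: cost 2+6+3=11, value 27+23+27=77
Best: 83 util.

83 util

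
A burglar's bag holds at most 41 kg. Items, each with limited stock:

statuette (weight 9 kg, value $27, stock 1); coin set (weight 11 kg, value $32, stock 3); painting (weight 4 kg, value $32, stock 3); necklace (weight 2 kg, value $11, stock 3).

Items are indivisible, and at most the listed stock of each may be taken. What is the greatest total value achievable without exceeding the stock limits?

$193

Top feasible selections:
- 2×coin set + 3×painting + 3×necklace: weight 40, value 193
- 1×statuette + 1×coin set + 3×painting + 3×necklace: weight 38, value 188
Best: $193.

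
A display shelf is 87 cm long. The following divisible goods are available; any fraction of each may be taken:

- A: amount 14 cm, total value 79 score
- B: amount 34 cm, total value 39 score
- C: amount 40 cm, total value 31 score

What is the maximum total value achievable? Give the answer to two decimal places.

Take in order of value per unit:
- A (79/14 per unit): all 14 → value 79, running total 79.00
- B (39/34 per unit): all 34 → value 39, running total 118.00
- C (31/40 per unit): 39 of 40 → value 39×31/40 = 30.2250, running total 148.23
Total 148.23.

148.23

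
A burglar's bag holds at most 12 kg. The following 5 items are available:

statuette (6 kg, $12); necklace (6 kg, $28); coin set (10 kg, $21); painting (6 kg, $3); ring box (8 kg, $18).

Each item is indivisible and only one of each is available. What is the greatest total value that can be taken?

$40

This is a 0/1 knapsack; check combinations near the capacity.
- statuette+necklace: weight 6+6=12, value 12+28=40
- necklace+painting: weight 6+6=12, value 28+3=31
- necklace: weight 6, value 28
Best: $40.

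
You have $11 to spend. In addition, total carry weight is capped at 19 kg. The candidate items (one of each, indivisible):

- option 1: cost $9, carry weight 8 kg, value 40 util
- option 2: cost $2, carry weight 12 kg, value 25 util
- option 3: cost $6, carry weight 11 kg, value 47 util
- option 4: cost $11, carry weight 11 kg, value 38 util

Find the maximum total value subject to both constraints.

Feasible sets respecting both limits:
- option 3: cost 6, carry weight 11, value 47
- option 1: cost 9, carry weight 8, value 40
- option 4: cost 11, carry weight 11, value 38
Best: 47 util.

47 util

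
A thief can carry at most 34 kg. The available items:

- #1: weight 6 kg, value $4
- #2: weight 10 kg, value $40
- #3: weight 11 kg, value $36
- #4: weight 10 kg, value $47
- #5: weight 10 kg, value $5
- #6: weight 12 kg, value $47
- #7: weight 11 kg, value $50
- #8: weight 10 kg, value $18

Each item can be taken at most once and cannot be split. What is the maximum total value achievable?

Check high-value combinations within 34 kg:
- #4+#6+#7: weight 10+12+11=33, value 47+47+50=144
- #2+#4+#7: weight 10+10+11=31, value 40+47+50=137
- #2+#6+#7: weight 10+12+11=33, value 40+47+50=137
- #2+#4+#6: weight 10+10+12=32, value 40+47+47=134
Best: $144.

$144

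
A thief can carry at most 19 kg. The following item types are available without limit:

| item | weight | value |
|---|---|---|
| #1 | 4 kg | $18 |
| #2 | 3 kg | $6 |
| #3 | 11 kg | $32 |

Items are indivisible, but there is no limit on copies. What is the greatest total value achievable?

$78

Best value-per-unit is #1 at 18/4; filling with it alone gives 4×18 = 72.
Optimal mix: 4×#1 + 1×#2 → weight 19, value 78.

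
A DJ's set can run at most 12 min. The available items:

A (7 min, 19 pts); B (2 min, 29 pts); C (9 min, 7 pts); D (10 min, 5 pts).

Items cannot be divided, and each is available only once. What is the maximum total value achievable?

Check high-value combinations within 12 min:
- A+B: duration 7+2=9, value 19+29=48
- B+C: duration 2+9=11, value 29+7=36
- B+D: duration 2+10=12, value 29+5=34
Best: 48 pts.

48 pts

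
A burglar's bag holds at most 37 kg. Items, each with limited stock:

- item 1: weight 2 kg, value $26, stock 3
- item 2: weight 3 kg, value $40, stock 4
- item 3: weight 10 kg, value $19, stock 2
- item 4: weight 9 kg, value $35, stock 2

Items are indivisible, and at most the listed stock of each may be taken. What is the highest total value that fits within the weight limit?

Best selections within weight 37 and stock limits:
- 3×item 1 + 4×item 2 + 2×item 4: weight 36, value 308
- 3×item 1 + 4×item 2 + 1×item 3 + 1×item 4: weight 37, value 292
Best: $308.

$308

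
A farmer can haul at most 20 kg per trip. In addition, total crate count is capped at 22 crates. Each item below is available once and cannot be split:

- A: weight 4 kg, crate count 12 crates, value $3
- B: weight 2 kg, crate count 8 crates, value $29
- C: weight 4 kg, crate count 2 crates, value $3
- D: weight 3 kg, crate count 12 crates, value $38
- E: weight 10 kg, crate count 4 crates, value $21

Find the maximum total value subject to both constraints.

$70

Feasible sets respecting both limits:
- B+C+D: weight 9, crate count 22, value 70
- B+D: weight 5, crate count 20, value 67
- C+D+E: weight 17, crate count 18, value 62
Best: $70.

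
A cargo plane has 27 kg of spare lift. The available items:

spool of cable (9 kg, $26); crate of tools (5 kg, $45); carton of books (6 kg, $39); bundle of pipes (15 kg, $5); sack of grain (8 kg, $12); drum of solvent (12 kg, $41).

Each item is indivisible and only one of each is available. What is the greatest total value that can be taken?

$125

Check high-value combinations within 27 kg:
- crate of tools+carton of books+drum of solvent: weight 5+6+12=23, value 45+39+41=125
- spool of cable+crate of tools+drum of solvent: weight 9+5+12=26, value 26+45+41=112
- spool of cable+crate of tools+carton of books: weight 9+5+6=20, value 26+45+39=110
- spool of cable+carton of books+drum of solvent: weight 9+6+12=27, value 26+39+41=106
- crate of tools+sack of grain+drum of solvent: weight 5+8+12=25, value 45+12+41=98
Best: $125.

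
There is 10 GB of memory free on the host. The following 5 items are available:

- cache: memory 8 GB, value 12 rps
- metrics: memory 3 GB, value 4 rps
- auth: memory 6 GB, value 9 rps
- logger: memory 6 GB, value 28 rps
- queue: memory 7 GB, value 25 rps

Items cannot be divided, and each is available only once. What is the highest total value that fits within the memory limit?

Check high-value combinations within 10 GB:
- metrics+logger: memory 3+6=9, value 4+28=32
- metrics+queue: memory 3+7=10, value 4+25=29
- logger: memory 6, value 28
Best: 32 rps.

32 rps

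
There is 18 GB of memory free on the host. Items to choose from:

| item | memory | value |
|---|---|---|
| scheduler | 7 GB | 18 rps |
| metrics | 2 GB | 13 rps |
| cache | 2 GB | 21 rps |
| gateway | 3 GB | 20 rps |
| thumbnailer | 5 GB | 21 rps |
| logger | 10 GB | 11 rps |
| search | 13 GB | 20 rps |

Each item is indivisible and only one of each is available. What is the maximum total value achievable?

Check high-value combinations within 18 GB:
- scheduler+cache+gateway+thumbnailer: memory 7+2+3+5=17, value 18+21+20+21=80
- metrics+cache+gateway+thumbnailer: memory 2+2+3+5=12, value 13+21+20+21=75
- scheduler+metrics+cache+thumbnailer: memory 7+2+2+5=16, value 18+13+21+21=73
- scheduler+metrics+cache+gateway: memory 7+2+2+3=14, value 18+13+21+20=72
Best: 80 rps.

80 rps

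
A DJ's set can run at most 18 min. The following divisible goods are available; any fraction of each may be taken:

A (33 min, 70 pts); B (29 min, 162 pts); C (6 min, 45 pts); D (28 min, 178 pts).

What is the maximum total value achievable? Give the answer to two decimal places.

121.29

Take in order of value per unit:
- C (45/6 per unit): all 6 → value 45, running total 45.00
- D (178/28 per unit): 12 of 28 → value 12×178/28 = 76.2857, running total 121.29
Total 121.29.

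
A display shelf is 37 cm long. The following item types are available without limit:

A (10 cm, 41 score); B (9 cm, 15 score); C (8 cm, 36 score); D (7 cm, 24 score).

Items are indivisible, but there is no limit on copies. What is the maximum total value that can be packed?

Best value-per-unit is C at 36/8; filling with it alone gives 4×36 = 144.
Optimal mix: 2×A + 2×C → length 36, value 154.

154 score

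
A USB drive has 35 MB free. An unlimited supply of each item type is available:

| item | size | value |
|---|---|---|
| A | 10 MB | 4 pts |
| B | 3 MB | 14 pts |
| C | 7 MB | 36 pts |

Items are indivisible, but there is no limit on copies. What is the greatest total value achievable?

Best value-per-unit is C at 36/7, and filling with it alone uses size 5×7=35. No mix of the others beats 5×36 = 180.

180 pts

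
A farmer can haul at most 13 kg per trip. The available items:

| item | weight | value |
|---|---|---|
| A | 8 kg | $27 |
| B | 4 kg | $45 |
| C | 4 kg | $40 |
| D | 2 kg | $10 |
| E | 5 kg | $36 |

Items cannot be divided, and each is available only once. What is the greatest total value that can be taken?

This is a 0/1 knapsack; check combinations near the capacity.
- B+C+E: weight 4+4+5=13, value 45+40+36=121
- B+C+D: weight 4+4+2=10, value 45+40+10=95
- B+D+E: weight 4+2+5=11, value 45+10+36=91
- C+D+E: weight 4+2+5=11, value 40+10+36=86
Best: $121.

$121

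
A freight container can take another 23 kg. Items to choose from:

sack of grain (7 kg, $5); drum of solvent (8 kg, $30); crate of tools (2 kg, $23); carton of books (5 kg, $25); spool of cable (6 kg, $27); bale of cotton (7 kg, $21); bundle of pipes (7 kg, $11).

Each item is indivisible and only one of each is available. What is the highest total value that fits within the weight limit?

$105

Check high-value combinations within 23 kg:
- drum of solvent+crate of tools+carton of books+spool of cable: weight 8+2+5+6=21, value 30+23+25+27=105
- drum of solvent+crate of tools+spool of cable+bale of cotton: weight 8+2+6+7=23, value 30+23+27+21=101
- drum of solvent+crate of tools+carton of books+bale of cotton: weight 8+2+5+7=22, value 30+23+25+21=99
- crate of tools+carton of books+spool of cable+bale of cotton: weight 2+5+6+7=20, value 23+25+27+21=96
- drum of solvent+crate of tools+spool of cable+bundle of pipes: weight 8+2+6+7=23, value 30+23+27+11=91
Best: $105.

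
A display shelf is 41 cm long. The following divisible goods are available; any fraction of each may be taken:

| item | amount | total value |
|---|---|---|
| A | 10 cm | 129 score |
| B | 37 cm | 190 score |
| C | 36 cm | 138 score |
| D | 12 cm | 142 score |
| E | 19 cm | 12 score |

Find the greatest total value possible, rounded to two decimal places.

368.57

Take in order of value per unit:
- A (129/10 per unit): all 10 → value 129, running total 129.00
- D (142/12 per unit): all 12 → value 142, running total 271.00
- B (190/37 per unit): 19 of 37 → value 19×190/37 = 97.5676, running total 368.57
Total 368.57.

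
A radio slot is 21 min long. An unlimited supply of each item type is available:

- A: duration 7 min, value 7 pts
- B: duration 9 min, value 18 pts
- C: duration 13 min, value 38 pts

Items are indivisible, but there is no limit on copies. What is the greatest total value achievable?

Best value-per-unit is C at 38/13; filling with it alone gives 1×38 = 38.
Optimal mix: 1×A + 1×C → duration 20, value 45.

45 pts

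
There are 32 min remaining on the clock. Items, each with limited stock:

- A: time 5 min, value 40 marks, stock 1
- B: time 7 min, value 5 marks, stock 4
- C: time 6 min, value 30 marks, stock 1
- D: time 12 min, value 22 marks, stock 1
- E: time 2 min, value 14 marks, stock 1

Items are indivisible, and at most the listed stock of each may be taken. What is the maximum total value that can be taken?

Top feasible selections:
- 1×A + 1×B + 1×C + 1×D + 1×E: time 32, value 111
- 1×A + 1×C + 1×D + 1×E: time 25, value 106
Best: 111 marks.

111 marks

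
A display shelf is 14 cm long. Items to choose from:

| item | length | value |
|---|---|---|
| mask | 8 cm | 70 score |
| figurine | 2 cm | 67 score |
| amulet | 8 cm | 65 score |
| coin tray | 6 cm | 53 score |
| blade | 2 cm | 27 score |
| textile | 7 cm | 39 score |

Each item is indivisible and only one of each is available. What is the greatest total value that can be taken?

Check high-value combinations within 14 cm:
- mask+figurine+blade: length 8+2+2=12, value 70+67+27=164
- figurine+amulet+blade: length 2+8+2=12, value 67+65+27=159
- figurine+coin tray+blade: length 2+6+2=10, value 67+53+27=147
- mask+figurine: length 8+2=10, value 70+67=137
Best: 164 score.

164 score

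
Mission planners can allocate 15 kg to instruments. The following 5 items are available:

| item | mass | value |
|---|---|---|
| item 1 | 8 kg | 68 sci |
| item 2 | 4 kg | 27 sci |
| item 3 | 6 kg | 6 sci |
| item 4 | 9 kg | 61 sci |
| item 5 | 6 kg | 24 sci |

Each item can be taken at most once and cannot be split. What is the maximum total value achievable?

This is a 0/1 knapsack; check combinations near the capacity.
- item 1+item 2: mass 8+4=12, value 68+27=95
- item 1+item 5: mass 8+6=14, value 68+24=92
- item 2+item 4: mass 4+9=13, value 27+61=88
Best: 95 sci.

95 sci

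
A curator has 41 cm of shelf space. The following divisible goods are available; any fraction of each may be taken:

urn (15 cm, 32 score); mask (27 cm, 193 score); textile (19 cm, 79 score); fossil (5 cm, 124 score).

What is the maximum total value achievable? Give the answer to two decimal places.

354.42

Take in order of value per unit:
- fossil (124/5 per unit): all 5 → value 124, running total 124.00
- mask (193/27 per unit): all 27 → value 193, running total 317.00
- textile (79/19 per unit): 9 of 19 → value 9×79/19 = 37.4211, running total 354.42
Total 354.42.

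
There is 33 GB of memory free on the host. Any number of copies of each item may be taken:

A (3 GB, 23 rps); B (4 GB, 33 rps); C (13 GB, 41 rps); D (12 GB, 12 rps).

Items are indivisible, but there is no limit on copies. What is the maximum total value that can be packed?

Best value-per-unit is B at 33/4; filling with it alone gives 8×33 = 264.
Optimal mix: 3×A + 6×B → memory 33, value 267.

267 rps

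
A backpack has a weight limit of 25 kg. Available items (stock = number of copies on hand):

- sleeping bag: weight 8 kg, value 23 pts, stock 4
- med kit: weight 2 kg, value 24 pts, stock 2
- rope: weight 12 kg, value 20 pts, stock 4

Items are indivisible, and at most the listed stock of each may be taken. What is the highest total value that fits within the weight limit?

94 pts

Best selections within weight 25 and stock limits:
- 2×sleeping bag + 2×med kit: weight 20, value 94
- 1×sleeping bag + 2×med kit + 1×rope: weight 24, value 91
- 1×sleeping bag + 2×med kit: weight 12, value 71
Best: 94 pts.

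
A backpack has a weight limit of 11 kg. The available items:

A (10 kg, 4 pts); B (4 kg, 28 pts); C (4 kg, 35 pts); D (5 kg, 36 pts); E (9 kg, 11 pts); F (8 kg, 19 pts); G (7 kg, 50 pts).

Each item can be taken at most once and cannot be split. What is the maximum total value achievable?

Check high-value combinations within 11 kg:
- C+G: weight 4+7=11, value 35+50=85
- B+G: weight 4+7=11, value 28+50=78
- C+D: weight 4+5=9, value 35+36=71
- B+D: weight 4+5=9, value 28+36=64
- B+C: weight 4+4=8, value 28+35=63
Best: 85 pts.

85 pts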